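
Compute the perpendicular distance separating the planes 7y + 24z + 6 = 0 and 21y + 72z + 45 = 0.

Divide the second equation by 3 to match normals: 7y + 24z = -15.
With common normal n = (0, 7, 24) (|n| = 25), the distance is |(-6) − (-15)|/|n| = 9/25.

9/25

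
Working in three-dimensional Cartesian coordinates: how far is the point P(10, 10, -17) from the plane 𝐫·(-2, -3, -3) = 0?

1/√22

d = |(-2)·10 + (-3)·10 + (-3)·(-17) − 0| / √(4 + 9 + 9) = |1| / √22 = √22/22.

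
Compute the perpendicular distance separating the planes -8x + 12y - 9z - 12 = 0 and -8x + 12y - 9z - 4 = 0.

Both planes have normal n = (-8, 12, -9), |n| = 17. Any point on the first plane is at distance |4 − 12|/|n| = 8/17 from the second.

8/17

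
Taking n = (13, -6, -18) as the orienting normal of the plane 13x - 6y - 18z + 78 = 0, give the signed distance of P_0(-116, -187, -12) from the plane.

-4

n·P_0 − (-78) = -92.
|n| = 23, so the signed distance is -92/23 = -4.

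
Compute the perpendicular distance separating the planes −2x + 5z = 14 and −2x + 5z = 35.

With common normal n = (−2, 0, 5) (|n| = √29), the distance is |14 − 35|/|n| = 21/√29 = 21√29/29.

21√29/29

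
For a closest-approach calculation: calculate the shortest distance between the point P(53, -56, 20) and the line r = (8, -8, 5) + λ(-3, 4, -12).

Direction vector d = (-3, 4, -12).
AP = (45, -48, 15); AP·d = -507, |AP|² = 4554, |d|² = 169.
distance² = |AP|² − (AP·d)²/|d|² = 4554 − 257049/169 = 3033, so the distance is 3√337.

3√337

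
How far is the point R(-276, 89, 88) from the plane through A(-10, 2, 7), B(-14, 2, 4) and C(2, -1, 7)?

6

AB = (-4, 0, -3) and AC = (12, -3, 0), so a normal is n = AB × AC = (-9, -36, 12).
d = |(-9)·(-276) + (-36)·89 + 12·88 − 102| / √(81 + 1296 + 144) = |234| / 39 = 6.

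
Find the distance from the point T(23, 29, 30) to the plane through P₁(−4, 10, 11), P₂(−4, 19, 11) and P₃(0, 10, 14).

1

P₁P₂ = (0, 9, 0) and P₁P₃ = (4, 0, 3), so a normal is n = P₁P₂ × P₁P₃ = (27, 0, −36).
d = |27·23 + (-36)·30 − (-504)| / √(729 + 0 + 1296) = |45| / 45 = 1.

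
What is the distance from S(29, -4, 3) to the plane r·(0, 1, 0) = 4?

n = (0, 1, 0); n·P − 4 = -8; |n| = 1; distance = 8/1 = 8.

8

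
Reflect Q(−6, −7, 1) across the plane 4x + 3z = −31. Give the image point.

n = (4, 0, 3), |n|² = 25, n·Q − (-31) = 10, so t = 10/25 = 2/5.
Foot F = Q − (2/5)·n = (−38/5, −7, −1/5); the reflection is 2F − Q = (−46/5, −7, −7/5).

(-46/5, -7, -7/5)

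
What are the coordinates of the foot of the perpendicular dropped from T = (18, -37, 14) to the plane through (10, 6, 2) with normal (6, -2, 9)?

(6, -33, -4)

The perpendicular from T has direction n = (6, -2, 9): r = (18, -37, 14) + λ(6, -2, 9).
Substitute into the plane: n·(T + λn) = 66 gives 308 + 121λ = 66, so λ = -2.
Foot = (18, -37, 14) + (-2)·(6, -2, 9) = (6, -33, -4).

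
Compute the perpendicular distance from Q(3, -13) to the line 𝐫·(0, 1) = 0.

13

d = |0·3 + 1·(-13) − 0| / √(0 + 1) = |-13|/1 = 13.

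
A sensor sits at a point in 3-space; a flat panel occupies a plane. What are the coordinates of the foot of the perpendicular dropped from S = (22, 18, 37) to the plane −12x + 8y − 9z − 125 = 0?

n = (−12, 8, −9), |n|² = 289, and n·S − 125 = -578.
t = -578/289 = -2, so the foot is S − t·n = (22, 18, 37) − (-2)·(−12, 8, −9) = (−2, 34, 19).

(-2, 34, 19)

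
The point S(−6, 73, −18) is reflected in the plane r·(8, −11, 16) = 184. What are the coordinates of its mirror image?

(42, 7, 78)

With n = (8, −11, 16), the signed offset is (n·S − 184)/|n|² = -1323/441 = -3.
S' = S − 2t·n = (−6, 73, −18) − (-6)·(8, −11, 16) = (42, 7, 78).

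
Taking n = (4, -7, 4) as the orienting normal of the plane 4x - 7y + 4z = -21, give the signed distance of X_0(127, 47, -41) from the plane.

n·X_0 − (-21) = 36.
|n| = 9, so the signed distance is 36/9 = 4.

4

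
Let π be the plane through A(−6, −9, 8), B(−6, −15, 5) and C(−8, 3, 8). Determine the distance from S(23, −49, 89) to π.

AB = (0, −6, −3) and AC = (−2, 12, 0), so a normal is n = AB × AC = (36, 6, −12).
d = |36·23 + 6·(-49) + (-12)·89 − (-366)| / √(1296 + 36 + 144) = |-168| / (6√41) = 28/√41.

28√41/41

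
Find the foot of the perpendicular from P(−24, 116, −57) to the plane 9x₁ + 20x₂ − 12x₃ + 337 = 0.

(-69, 16, 3)

The perpendicular from P has direction n = (9, 20, −12): r = (−24, 116, −57) + λ(9, 20, −12).
Substitute into the plane: n·(P + λn) = -337 gives 2788 + 625λ = -337, so λ = -5.
Foot = (−24, 116, −57) + (-5)·(9, 20, −12) = (−69, 16, 3).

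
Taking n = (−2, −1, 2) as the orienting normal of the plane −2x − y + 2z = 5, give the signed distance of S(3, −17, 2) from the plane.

10/3

n·S − 5 = 10.
|n| = 3, so the signed distance is 10/3.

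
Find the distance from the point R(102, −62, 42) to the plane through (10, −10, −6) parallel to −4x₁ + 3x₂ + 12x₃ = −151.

4

Parallel planes share the normal n = (−4, 3, 12); since (10, −10, −6) lies on the plane, its equation is −4x₁ + 3x₂ + 12x₃ = -142.
Then n·(102, −62, 42) − (−142) = 52.
|n| = √(16 + 9 + 144) = 13, so the distance is |52|/13 = 4.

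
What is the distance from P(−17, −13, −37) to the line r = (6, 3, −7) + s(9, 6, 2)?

Direction vector d = (9, 6, 2).
AP = (−23, −16, −30), and AP × d = (148, −224, 6).
|AP × d|² = 72116 and |d|² = 121, so the distance is √(72116/121) = √596 = 2√149.

2√149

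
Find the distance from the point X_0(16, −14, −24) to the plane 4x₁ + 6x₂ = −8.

n = (4, 6, 0); n·P − (-8) = -12; |n| = 2√13; distance = 12/(2√13) = 6/√13.

6/√13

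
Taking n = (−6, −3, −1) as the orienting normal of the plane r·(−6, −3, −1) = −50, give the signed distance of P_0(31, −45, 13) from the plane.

-14/√46

n·P_0 − (-50) = -14.
|n| = √46, so the signed distance is -14/√46.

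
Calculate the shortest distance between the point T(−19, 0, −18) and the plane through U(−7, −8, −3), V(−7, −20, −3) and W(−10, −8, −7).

UV = (0, −12, 0) and UW = (−3, 0, −4), so a normal is n = UV × UW = (48, 0, −36).
d = |48·(-19) + (-36)·(-18) − (-228)| / √(2304 + 0 + 1296) = |-36| / 60 = 3/5.

3/5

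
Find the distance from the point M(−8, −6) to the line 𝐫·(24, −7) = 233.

383/25

d = |24·(-8) + (-7)·(-6) − 233| / √(576 + 49) = |-383|/25 = 383/25.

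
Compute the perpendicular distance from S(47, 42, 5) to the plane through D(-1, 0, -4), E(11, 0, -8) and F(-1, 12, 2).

DE = (12, 0, -4) and DF = (0, 12, 6), so a normal is n = DE × DF = (48, -72, 144).
n = (48, -72, 144); n·P − (-624) = 576; |n| = 168; distance = 576/168 = 24/7.

24/7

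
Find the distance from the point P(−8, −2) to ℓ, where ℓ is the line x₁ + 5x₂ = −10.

8/√26

d = |1·(-8) + 5·(-2) − (-10)| / √(1 + 25) = |-8|/√26 = 8/√26.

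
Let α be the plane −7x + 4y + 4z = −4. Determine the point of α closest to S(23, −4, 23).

The perpendicular from S has direction n = (−7, 4, 4): r = (23, −4, 23) + t(−7, 4, 4).
Substitute into the plane: n·(S + tn) = -4 gives -85 + 81t = -4, so t = 1.
Foot = (23, −4, 23) + 1·(−7, 4, 4) = (16, 0, 27).

(16, 0, 27)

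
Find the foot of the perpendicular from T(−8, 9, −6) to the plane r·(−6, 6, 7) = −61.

(-2, 3, -13)

The perpendicular from T has direction n = (−6, 6, 7): r = (−8, 9, −6) + λ(−6, 6, 7).
Substitute into the plane: n·(T + λn) = -61 gives 60 + 121λ = -61, so λ = -1.
Foot = (−8, 9, −6) + (-1)·(−6, 6, 7) = (−2, 3, −13).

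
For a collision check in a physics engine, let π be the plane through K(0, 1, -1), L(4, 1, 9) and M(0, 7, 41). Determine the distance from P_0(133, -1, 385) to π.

KL = (4, 0, 10) and KM = (0, 6, 42), so a normal is n = KL × KM = (-60, -168, 24).
Then n·(133, -1, 385) - (-192) = 1620.
|n| = √(3600 + 28224 + 576) = 180, so the distance is |1620|/180 = 9.

9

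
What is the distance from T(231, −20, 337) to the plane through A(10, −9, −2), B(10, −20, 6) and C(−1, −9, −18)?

5

AB = (0, −11, 8) and AC = (−11, 0, −16), so a normal is n = AB × AC = (176, −88, −121).
n = (176, −88, −121); n·P − 2794 = -1155; |n| = 231; distance = 1155/231 = 5.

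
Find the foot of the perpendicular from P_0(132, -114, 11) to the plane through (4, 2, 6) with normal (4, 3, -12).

(1684/13, -1506/13, 239/13)

The perpendicular from P_0 has direction n = (4, 3, -12): r = (132, -114, 11) + λ(4, 3, -12).
Substitute into the plane: n·(P_0 + λn) = -50 gives 54 + 169λ = -50, so λ = -8/13.
Foot = (132, -114, 11) + (-8/13)·(4, 3, -12) = (1684/13, -1506/13, 239/13).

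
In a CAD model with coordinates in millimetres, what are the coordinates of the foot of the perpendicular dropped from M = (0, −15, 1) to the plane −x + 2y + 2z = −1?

(-3, -9, 7)

The perpendicular from M has direction n = (−1, 2, 2): r = (0, −15, 1) + λ(−1, 2, 2).
Substitute into the plane: n·(M + λn) = -1 gives -28 + 9λ = -1, so λ = 3.
Foot = (0, −15, 1) + 3·(−1, 2, 2) = (−3, −9, 7).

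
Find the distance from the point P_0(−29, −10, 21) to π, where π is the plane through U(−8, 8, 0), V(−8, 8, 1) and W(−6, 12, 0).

UV = (0, 0, 1) and UW = (2, 4, 0), so a normal is n = UV × UW = (−4, 2, 0).
Then n·(−29, −10, 21) − 48 = 48.
|n| = √(16 + 4 + 0) = 2√5, so the distance is |48|/(2√5) = 24√5/5.

24√5/5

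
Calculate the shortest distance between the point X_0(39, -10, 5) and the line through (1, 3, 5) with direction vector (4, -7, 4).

Direction vector d = (4, -7, 4).
AP = (38, -13, 0), and AP × d = (-52, -152, -214).
|AP × d|² = 71604 and |d|² = 81, so the distance is √(71604/81) = √884 = 2√221.

2√221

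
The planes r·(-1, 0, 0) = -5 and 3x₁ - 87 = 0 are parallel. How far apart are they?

24

Divide the second equation by -3 to match normals: -x₁ = -29.
Both planes have normal n = (-1, 0, 0), |n| = 1. Any point on the first plane is at distance |(-29) − (-5)|/|n| = 24/1 = 24 from the second.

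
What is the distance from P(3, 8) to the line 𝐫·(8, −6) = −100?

The normal to the line is n = (8, −6) with |n| = 10.
|n·P − (-100)| = |-24 − (-100)| = 76, so the distance is 76/10 = 38/5.

38/5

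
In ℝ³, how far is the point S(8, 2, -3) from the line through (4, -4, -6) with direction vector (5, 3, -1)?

√26

Direction vector d = (5, 3, -1).
AP = (4, 6, 3); AP·d = 35, |AP|² = 61, |d|² = 35.
distance² = |AP|² − (AP·d)²/|d|² = 61 − 1225/35 = 26, so the distance is √26.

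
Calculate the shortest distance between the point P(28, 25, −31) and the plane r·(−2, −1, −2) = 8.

9

d = |(-2)·28 + (-1)·25 + (-2)·(-31) − 8| / √(4 + 1 + 4) = |-27| / 3 = 9.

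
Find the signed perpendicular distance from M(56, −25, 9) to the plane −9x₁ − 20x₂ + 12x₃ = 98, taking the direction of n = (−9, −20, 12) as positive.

6/25

n·M − 98 = 6.
|n| = 25, so the signed distance is 6/25.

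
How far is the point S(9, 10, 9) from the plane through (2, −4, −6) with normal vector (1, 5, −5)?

The plane has equation n·(r − (2, −4, −6)) = 0, i.e. n·r = 12.
n = (1, 5, −5); n·P − 12 = 2; |n| = √51; distance = 2/√51 = 2√51/51.

2√51/51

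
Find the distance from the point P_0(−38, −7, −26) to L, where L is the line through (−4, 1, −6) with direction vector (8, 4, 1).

18

Direction vector d = (8, 4, 1).
AP = (−34, −8, −20), and AP × d = (72, −126, −72).
|AP × d|² = 26244 and |d|² = 81, so the distance is √(26244/81) = √324 = 18.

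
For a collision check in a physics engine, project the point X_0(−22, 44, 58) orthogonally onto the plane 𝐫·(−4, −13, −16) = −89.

n = (−4, −13, −16), |n|² = 441, and n·X_0 − (-89) = -1323.
t = -1323/441 = -3, so the foot is X_0 − t·n = (−22, 44, 58) − (-3)·(−4, −13, −16) = (−34, 5, 10).

(-34, 5, 10)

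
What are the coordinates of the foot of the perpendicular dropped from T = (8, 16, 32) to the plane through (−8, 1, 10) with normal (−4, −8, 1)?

(0, 0, 34)

The perpendicular from T has direction n = (−4, −8, 1): r = (8, 16, 32) + μ(−4, −8, 1).
Substitute into the plane: n·(T + μn) = 34 gives -128 + 81μ = 34, so μ = 2.
Foot = (8, 16, 32) + 2·(−4, −8, 1) = (0, 0, 34).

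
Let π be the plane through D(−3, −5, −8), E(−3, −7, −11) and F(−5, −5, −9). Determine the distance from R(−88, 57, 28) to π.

DE = (0, −2, −3) and DF = (−2, 0, −1), so a normal is n = DE × DF = (2, 6, −4).
Then n·(−88, 57, 28) − (−4) = 58.
|n| = √(4 + 36 + 16) = 2√14, so the distance is |58|/(2√14) = 29√14/14.

29√14/14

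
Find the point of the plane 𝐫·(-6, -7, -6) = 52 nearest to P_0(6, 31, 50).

(-24, -4, 20)

n = (-6, -7, -6), |n|² = 121, and n·P_0 − 52 = -605.
t = -605/121 = -5, so the foot is P_0 − t·n = (6, 31, 50) − (-5)·(-6, -7, -6) = (-24, -4, 20).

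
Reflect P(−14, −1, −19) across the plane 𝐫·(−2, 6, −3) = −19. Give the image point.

n = (−2, 6, −3), |n|² = 49, n·P − (-19) = 98, so t = 98/49 = 2.
Foot F = P − 2·n = (−10, −13, −13); the reflection is 2F − P = (−6, −25, −7).

(-6, -25, -7)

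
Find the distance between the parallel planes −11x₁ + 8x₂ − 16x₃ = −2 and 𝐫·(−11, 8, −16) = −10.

Both planes have normal n = (−11, 8, −16), |n| = 21. Any point on the first plane is at distance |(-10) − (-2)|/|n| = 8/21 from the second.

8/21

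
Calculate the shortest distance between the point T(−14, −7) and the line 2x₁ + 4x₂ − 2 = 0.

29/√5

The normal to the line is n = (2, 4) with |n| = 2√5.
|n·T − 2| = |-56 − 2| = 58, so the distance is 58/(2√5) = 29√5/5.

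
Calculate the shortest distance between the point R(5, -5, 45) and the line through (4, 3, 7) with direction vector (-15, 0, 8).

Direction vector d = (-15, 0, 8).
AP = (1, -8, 38), and AP × d = (-64, -578, -120).
|AP × d|² = 352580 and |d|² = 289, so the distance is √(352580/289) = √1220 = 2√305.

2√305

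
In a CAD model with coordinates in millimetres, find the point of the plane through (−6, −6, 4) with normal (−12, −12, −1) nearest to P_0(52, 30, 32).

(4, -18, 28)

The perpendicular from P_0 has direction n = (−12, −12, −1): r = (52, 30, 32) + t(−12, −12, −1).
Substitute into the plane: n·(P_0 + tn) = 140 gives -1016 + 289t = 140, so t = 4.
Foot = (52, 30, 32) + 4·(−12, −12, −1) = (4, −18, 28).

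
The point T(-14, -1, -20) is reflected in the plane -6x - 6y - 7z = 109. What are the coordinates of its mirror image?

(-2, 11, -6)

n = (-6, -6, -7), |n|² = 121, n·T − 109 = 121, so t = 121/121 = 1.
Foot F = T − 1·n = (-8, 5, -13); the reflection is 2F − T = (-2, 11, -6).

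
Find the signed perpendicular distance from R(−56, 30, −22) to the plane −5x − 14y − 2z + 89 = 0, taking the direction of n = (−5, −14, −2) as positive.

-7/15

n·R − (-89) = -7.
|n| = 15, so the signed distance is -7/15.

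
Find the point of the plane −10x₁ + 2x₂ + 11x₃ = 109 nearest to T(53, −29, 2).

The perpendicular from T has direction n = (−10, 2, 11): r = (53, −29, 2) + μ(−10, 2, 11).
Substitute into the plane: n·(T + μn) = 109 gives -566 + 225μ = 109, so μ = 3.
Foot = (53, −29, 2) + 3·(−10, 2, 11) = (23, −23, 35).

(23, -23, 35)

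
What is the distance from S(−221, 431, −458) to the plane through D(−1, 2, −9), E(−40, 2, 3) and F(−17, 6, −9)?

DE = (−39, 0, 12) and DF = (−16, 4, 0), so a normal is n = DE × DF = (−48, −192, −156).
Then n·(−221, 431, −458) − 1068 = −1764.
|n| = √(2304 + 36864 + 24336) = 252, so the distance is |-1764|/252 = 7.

7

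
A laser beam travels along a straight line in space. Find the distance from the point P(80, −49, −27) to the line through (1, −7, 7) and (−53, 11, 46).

A direction vector is d = (−54, 18, 39).
AP = (79, −42, −34); AP·d = -6348, |AP|² = 9161, |d|² = 4761.
distance² = |AP|² − (AP·d)²/|d|² = 9161 − 40297104/4761 = 697, so the distance is √697.

√697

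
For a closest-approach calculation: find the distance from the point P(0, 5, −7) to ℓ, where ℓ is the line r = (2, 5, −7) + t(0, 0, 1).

2

Direction vector d = (0, 0, 1).
AP = (−2, 0, 0); AP·d = 0, |AP|² = 4, |d|² = 1.
distance² = |AP|² − (AP·d)²/|d|² = 4 − 0/1 = 4, so the distance is 2.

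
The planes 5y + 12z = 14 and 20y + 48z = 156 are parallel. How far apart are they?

Divide the second equation by 4 to match normals: 5y + 12z = 39.
With common normal n = (0, 5, 12) (|n| = 13), the distance is |14 − 39|/|n| = 25/13.

25/13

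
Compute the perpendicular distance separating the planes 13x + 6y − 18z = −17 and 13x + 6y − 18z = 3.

Both planes have normal n = (13, 6, −18), |n| = 23. Any point on the first plane is at distance |3 − (-17)|/|n| = 20/23 from the second.

20/23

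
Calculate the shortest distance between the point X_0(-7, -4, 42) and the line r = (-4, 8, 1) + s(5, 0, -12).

√313

Direction vector d = (5, 0, -12).
AP = (-3, -12, 41); AP·d = -507, |AP|² = 1834, |d|² = 169.
distance² = |AP|² − (AP·d)²/|d|² = 1834 − 257049/169 = 313, so the distance is √313.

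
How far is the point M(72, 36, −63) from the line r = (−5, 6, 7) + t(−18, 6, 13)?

√3265

Direction vector d = (−18, 6, 13).
AP = (77, 30, −70); AP·d = -2116, |AP|² = 11729, |d|² = 529.
distance² = |AP|² − (AP·d)²/|d|² = 11729 − 4477456/529 = 3265, so the distance is √3265.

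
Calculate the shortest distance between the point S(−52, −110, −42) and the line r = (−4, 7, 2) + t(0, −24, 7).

3√881

Direction vector d = (0, −24, 7).
AP = (−48, −117, −44), and AP × d = (−1875, 336, 1152).
|AP × d|² = 4955625 and |d|² = 625, so the distance is √(4955625/625) = √7929 = 3√881.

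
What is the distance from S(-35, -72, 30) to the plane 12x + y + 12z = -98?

2

Normal vector n = (12, 1, 12), and n·(-35, -72, 30) - (-98) = -34.
|n| = √(144 + 1 + 144) = 17, so the distance is |-34|/17 = 2.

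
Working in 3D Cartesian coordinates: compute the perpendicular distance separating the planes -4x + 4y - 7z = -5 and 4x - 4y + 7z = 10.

Divide the second equation by -1 to match normals: -4x + 4y - 7z = -10.
Both planes have normal n = (-4, 4, -7), |n| = 9. Any point on the first plane is at distance |(-10) − (-5)|/|n| = 5/9 from the second.

5/9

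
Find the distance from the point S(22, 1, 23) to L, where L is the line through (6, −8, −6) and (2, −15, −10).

A direction vector is d = (−4, −7, −4).
AP = (16, 9, 29); AP·d = -243, |AP|² = 1178, |d|² = 81.
distance² = |AP|² − (AP·d)²/|d|² = 1178 − 59049/81 = 449, so the distance is √449.

√449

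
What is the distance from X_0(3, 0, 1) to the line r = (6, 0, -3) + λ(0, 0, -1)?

Direction vector d = (0, 0, -1).
AP = (-3, 0, 4), and AP × d = (0, -3, 0).
|AP × d|² = 9 and |d|² = 1, so the distance is √9 = 3.

3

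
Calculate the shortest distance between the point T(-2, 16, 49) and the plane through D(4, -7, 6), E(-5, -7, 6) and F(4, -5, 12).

DE = (-9, 0, 0) and DF = (0, 2, 6), so a normal is n = DE × DF = (0, 54, -18).
Then n·(-2, 16, 49) - (-486) = 468.
|n| = √(0 + 2916 + 324) = 18√10, so the distance is |468|/(18√10) = 13√10/5.

13√10/5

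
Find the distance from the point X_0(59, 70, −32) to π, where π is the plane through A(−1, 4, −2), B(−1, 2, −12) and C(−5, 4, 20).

AB = (0, −2, −10) and AC = (−4, 0, 22), so a normal is n = AB × AC = (−44, 40, −8).
Then n·(59, 70, −32) − 220 = 240.
|n| = √(1936 + 1600 + 64) = 60, so the distance is |240|/60 = 4.

4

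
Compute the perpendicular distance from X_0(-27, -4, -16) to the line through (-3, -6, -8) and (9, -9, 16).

8√5

A direction vector is d = (12, -3, 24).
AP = (-24, 2, -8), and AP × d = (24, 480, 48).
|AP × d|² = 233280 and |d|² = 729, so the distance is √(233280/729) = √320 = 8√5.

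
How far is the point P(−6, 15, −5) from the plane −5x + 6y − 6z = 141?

n = (−5, 6, −6); n·P − 141 = 9; |n| = √97; distance = 9/√97.

9√97/97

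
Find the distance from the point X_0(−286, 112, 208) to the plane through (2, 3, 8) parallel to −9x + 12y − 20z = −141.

4

Parallel planes share the normal n = (−9, 12, −20); since (2, 3, 8) lies on the plane, its equation is −9x + 12y − 20z = -142.
d = |(-9)·(-286) + 12·112 + (-20)·208 − (-142)| / √(81 + 144 + 400) = |-100| / 25 = 4.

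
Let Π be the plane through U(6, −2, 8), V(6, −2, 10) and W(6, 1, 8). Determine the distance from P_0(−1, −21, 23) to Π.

7

UV = (0, 0, 2) and UW = (0, 3, 0), so a normal is n = UV × UW = (−6, 0, 0).
n = (−6, 0, 0); n·P − (-36) = 42; |n| = 6; distance = 42/6 = 7.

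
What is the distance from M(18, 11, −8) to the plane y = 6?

5

d = |1·11 − 6| / √(0 + 1 + 0) = |5| / 1 = 5.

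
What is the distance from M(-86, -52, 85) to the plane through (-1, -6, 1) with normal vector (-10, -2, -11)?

The plane has equation n·(r − (-1, -6, 1)) = 0, i.e. n·r = 11.
d = |(-10)·(-86) + (-2)·(-52) + (-11)·85 − 11| / √(100 + 4 + 121) = |18| / 15 = 6/5.

6/5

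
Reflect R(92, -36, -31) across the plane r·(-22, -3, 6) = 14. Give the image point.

(-84, -60, 17)

n = (-22, -3, 6), |n|² = 529, n·R − 14 = -2116, so t = -2116/529 = -4.
Foot F = R − (-4)·n = (4, -48, -7); the reflection is 2F − R = (-84, -60, 17).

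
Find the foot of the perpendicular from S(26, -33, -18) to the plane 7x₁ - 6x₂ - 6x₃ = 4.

The perpendicular from S has direction n = (7, -6, -6): r = (26, -33, -18) + λ(7, -6, -6).
Substitute into the plane: n·(S + λn) = 4 gives 488 + 121λ = 4, so λ = -4.
Foot = (26, -33, -18) + (-4)·(7, -6, -6) = (-2, -9, 6).

(-2, -9, 6)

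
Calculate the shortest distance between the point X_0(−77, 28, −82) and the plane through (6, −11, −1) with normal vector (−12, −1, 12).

The plane has equation n·(r − (6, −11, −1)) = 0, i.e. n·r = -73.
n = (−12, −1, 12); n·P − (-73) = -15; |n| = 17; distance = 15/17.

15/17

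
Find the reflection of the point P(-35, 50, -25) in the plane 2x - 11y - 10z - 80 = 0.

With n = (2, -11, -10), the signed offset is (n·P − 80)/|n|² = -450/225 = -2.
P' = P − 2t·n = (-35, 50, -25) − (-4)·(2, -11, -10) = (-27, 6, -65).

(-27, 6, -65)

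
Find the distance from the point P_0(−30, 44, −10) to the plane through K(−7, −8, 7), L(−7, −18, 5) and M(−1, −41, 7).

7/5

KL = (0, −10, −2) and KM = (6, −33, 0), so a normal is n = KL × KM = (−66, −12, 60).
n = (−66, −12, 60); n·P − 978 = -126; |n| = 90; distance = 126/90 = 7/5.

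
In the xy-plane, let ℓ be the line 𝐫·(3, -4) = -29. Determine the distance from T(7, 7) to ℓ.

22/5

The normal to the line is n = (3, -4) with |n| = 5.
|n·T − (-29)| = |-7 − (-29)| = 22, so the distance is 22/5.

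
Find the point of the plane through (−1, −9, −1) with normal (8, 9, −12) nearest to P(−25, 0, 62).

n = (8, 9, −12), |n|² = 289, and n·P − (-77) = -867.
t = -867/289 = -3, so the foot is P − t·n = (−25, 0, 62) − (-3)·(8, 9, −12) = (−1, 27, 26).

(-1, 27, 26)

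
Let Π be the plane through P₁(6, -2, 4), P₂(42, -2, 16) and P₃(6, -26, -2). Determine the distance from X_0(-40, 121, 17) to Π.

29/13

P₁P₂ = (36, 0, 12) and P₁P₃ = (0, -24, -6), so a normal is n = P₁P₂ × P₁P₃ = (288, 216, -864).
n = (288, 216, -864); n·P − (-2160) = 2088; |n| = 936; distance = 2088/936 = 29/13.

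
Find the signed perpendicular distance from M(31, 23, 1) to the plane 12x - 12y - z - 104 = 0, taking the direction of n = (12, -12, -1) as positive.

n·M − 104 = -9.
|n| = 17, so the signed distance is -9/17.

-9/17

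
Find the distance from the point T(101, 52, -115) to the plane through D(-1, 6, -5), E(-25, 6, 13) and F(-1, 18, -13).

2

DE = (-24, 0, 18) and DF = (0, 12, -8), so a normal is n = DE × DF = (-216, -192, -288).
Then n·(101, 52, -115) - 504 = 816.
|n| = √(46656 + 36864 + 82944) = 408, so the distance is |816|/408 = 2.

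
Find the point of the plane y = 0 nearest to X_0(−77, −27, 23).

(-77, 0, 23)

n = (0, 1, 0), |n|² = 1, and n·X_0 − 0 = -27.
t = -27/1 = -27, so the foot is X_0 − t·n = (−77, −27, 23) − (-27)·(0, 1, 0) = (−77, 0, 23).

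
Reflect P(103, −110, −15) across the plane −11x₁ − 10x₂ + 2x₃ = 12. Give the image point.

(287/3, -350/3, -41/3)

n = (−11, −10, 2), |n|² = 225, n·P − 12 = -75, so t = -75/225 = -1/3.
Foot F = P − (-1/3)·n = (298/3, −340/3, −43/3); the reflection is 2F − P = (287/3, −350/3, −41/3).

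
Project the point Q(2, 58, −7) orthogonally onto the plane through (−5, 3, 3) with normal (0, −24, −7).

n = (0, −24, −7), |n|² = 625, and n·Q − (-93) = -1250.
t = -1250/625 = -2, so the foot is Q − t·n = (2, 58, −7) − (-2)·(0, −24, −7) = (2, 10, −21).

(2, 10, -21)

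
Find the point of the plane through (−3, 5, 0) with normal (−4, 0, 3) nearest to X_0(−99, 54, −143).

(-531/5, 54, -688/5)

The perpendicular from X_0 has direction n = (−4, 0, 3): r = (−99, 54, −143) + λ(−4, 0, 3).
Substitute into the plane: n·(X_0 + λn) = 12 gives -33 + 25λ = 12, so λ = 9/5.
Foot = (−99, 54, −143) + (9/5)·(−4, 0, 3) = (−531/5, 54, −688/5).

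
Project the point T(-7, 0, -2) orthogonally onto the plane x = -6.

(-6, 0, -2)

The perpendicular from T has direction n = (1, 0, 0): r = (-7, 0, -2) + λ(1, 0, 0).
Substitute into the plane: n·(T + λn) = -6 gives -7 + 1λ = -6, so λ = 1.
Foot = (-7, 0, -2) + 1·(1, 0, 0) = (-6, 0, -2).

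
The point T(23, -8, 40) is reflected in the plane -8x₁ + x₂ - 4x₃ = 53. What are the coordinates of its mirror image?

(-57, 2, 0)

n = (-8, 1, -4), |n|² = 81, n·T − 53 = -405, so t = -405/81 = -5.
Foot F = T − (-5)·n = (-17, -3, 20); the reflection is 2F − T = (-57, 2, 0).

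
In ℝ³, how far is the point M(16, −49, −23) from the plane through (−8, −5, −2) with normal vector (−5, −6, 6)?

The plane has equation n·(r − (−8, −5, −2)) = 0, i.e. n·r = 58.
n = (−5, −6, 6); n·P − 58 = 18; |n| = √97; distance = 18/√97.

18√97/97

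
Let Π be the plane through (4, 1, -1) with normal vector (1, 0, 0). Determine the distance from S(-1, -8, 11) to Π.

The plane has equation n·(r − (4, 1, -1)) = 0, i.e. n·r = 4.
d = |1·(-1) − 4| / √(1 + 0 + 0) = |-5| / 1 = 5.

5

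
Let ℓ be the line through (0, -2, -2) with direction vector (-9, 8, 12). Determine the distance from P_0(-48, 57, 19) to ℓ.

3√178

Direction vector d = (-9, 8, 12).
AP = (-48, 59, 21); AP·d = 1156, |AP|² = 6226, |d|² = 289.
distance² = |AP|² − (AP·d)²/|d|² = 6226 − 1336336/289 = 1602, so the distance is 3√178.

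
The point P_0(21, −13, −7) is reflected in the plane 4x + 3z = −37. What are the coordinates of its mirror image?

(-11, -13, -31)

n = (4, 0, 3), |n|² = 25, n·P_0 − (-37) = 100, so t = 100/25 = 4.
Foot F = P_0 − 4·n = (5, −13, −19); the reflection is 2F − P_0 = (−11, −13, −31).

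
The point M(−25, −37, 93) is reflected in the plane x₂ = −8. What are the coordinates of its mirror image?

(-25, 21, 93)

n = (0, 1, 0), |n|² = 1, n·M − (-8) = -29, so t = -29/1 = -29.
Foot F = M − (-29)·n = (−25, −8, 93); the reflection is 2F − M = (−25, 21, 93).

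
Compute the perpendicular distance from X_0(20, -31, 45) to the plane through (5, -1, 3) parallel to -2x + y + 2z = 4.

Parallel planes share the normal n = (-2, 1, 2); since (5, -1, 3) lies on the plane, its equation is -2x + y + 2z = -5.
n = (-2, 1, 2); n·P − (-5) = 24; |n| = 3; distance = 24/3 = 8.

8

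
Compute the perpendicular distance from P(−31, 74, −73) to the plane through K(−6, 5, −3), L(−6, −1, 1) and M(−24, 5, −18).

KL = (0, −6, 4) and KM = (−18, 0, −15), so a normal is n = KL × KM = (90, −72, −108).
Then n·(−31, 74, −73) − (−576) = 342.
|n| = √(8100 + 5184 + 11664) = 18√77, so the distance is |342|/(18√77) = 19/√77.

19/√77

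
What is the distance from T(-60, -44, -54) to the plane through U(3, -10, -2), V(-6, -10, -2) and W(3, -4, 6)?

4

UV = (-9, 0, 0) and UW = (0, 6, 8), so a normal is n = UV × UW = (0, 72, -54).
Then n·(-60, -44, -54) - (-612) = 360.
|n| = √(0 + 5184 + 2916) = 90, so the distance is |360|/90 = 4.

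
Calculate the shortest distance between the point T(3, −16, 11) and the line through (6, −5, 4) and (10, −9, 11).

7√2

A direction vector is d = (4, −4, 7).
AP = (−3, −11, 7); AP·d = 81, |AP|² = 179, |d|² = 81.
distance² = |AP|² − (AP·d)²/|d|² = 179 − 6561/81 = 98, so the distance is 7√2.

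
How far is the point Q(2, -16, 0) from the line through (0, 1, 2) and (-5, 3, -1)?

√259

A direction vector is d = (-5, 2, -3).
AP = (2, -17, -2); AP·d = -38, |AP|² = 297, |d|² = 38.
distance² = |AP|² − (AP·d)²/|d|² = 297 − 1444/38 = 259, so the distance is √259.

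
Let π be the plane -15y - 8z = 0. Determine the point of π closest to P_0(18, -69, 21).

The perpendicular from P_0 has direction n = (0, -15, -8): r = (18, -69, 21) + μ(0, -15, -8).
Substitute into the plane: n·(P_0 + μn) = 0 gives 867 + 289μ = 0, so μ = -3.
Foot = (18, -69, 21) + (-3)·(0, -15, -8) = (18, -24, 45).

(18, -24, 45)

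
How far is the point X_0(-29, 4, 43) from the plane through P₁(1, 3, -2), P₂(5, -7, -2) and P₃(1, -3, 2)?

P₁P₂ = (4, -10, 0) and P₁P₃ = (0, -6, 4), so a normal is n = P₁P₂ × P₁P₃ = (-40, -16, -24).
Then n·(-29, 4, 43) - (-40) = 104.
|n| = √(1600 + 256 + 576) = 8√38, so the distance is |104|/(8√38) = 13/√38.

13√38/38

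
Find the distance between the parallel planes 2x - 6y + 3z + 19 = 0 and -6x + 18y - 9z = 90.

Divide the second equation by -3 to match normals: 2x - 6y + 3z = -30.
Both planes have normal n = (2, -6, 3), |n| = 7. Any point on the first plane is at distance |(-30) − (-19)|/|n| = 11/7 from the second.

11/7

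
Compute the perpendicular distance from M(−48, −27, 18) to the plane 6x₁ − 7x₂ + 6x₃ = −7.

16/11

Normal vector n = (6, −7, 6), and n·(−48, −27, 18) − (−7) = 16.
|n| = √(36 + 49 + 36) = 11, so the distance is |16|/11 = 16/11.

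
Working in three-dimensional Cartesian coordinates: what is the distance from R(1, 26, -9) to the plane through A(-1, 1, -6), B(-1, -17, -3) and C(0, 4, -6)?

√46/46

AB = (0, -18, 3) and AC = (1, 3, 0), so a normal is n = AB × AC = (-9, 3, 18).
n = (-9, 3, 18); n·P − (-96) = 3; |n| = 3√46; distance = 3/(3√46) = √46/46.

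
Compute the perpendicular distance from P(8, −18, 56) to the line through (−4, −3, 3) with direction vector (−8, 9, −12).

Direction vector d = (−8, 9, −12).
AP = (12, −15, 53); AP·d = -867, |AP|² = 3178, |d|² = 289.
distance² = |AP|² − (AP·d)²/|d|² = 3178 − 751689/289 = 577, so the distance is √577.

√577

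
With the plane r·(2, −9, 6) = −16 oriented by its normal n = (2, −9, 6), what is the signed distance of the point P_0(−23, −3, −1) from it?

-9/11

n·P_0 − (-16) = -9.
|n| = 11, so the signed distance is -9/11.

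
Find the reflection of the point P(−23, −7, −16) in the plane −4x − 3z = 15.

With n = (−4, 0, −3), the signed offset is (n·P − 15)/|n|² = 125/25 = 5.
P' = P − 2t·n = (−23, −7, −16) − 10·(−4, 0, −3) = (17, −7, 14).

(17, -7, 14)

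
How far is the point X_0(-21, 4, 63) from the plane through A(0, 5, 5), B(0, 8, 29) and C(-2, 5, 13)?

AB = (0, 3, 24) and AC = (-2, 0, 8), so a normal is n = AB × AC = (24, -48, 6).
Then n·(-21, 4, 63) - (-210) = -108.
|n| = √(576 + 2304 + 36) = 54, so the distance is |-108|/54 = 2.

2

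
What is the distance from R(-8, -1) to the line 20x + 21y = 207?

388/29

d = |20·(-8) + 21·(-1) − 207| / √(400 + 441) = |-388|/29 = 388/29.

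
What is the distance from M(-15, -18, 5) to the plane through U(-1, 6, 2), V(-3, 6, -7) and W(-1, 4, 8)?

12/11

UV = (-2, 0, -9) and UW = (0, -2, 6), so a normal is n = UV × UW = (-18, 12, 4).
Then n·(-15, -18, 5) - 98 = -24.
|n| = √(324 + 144 + 16) = 22, so the distance is |-24|/22 = 12/11.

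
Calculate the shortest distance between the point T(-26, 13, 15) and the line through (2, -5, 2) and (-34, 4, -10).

A direction vector is d = (-36, 9, -12).
AP = (-28, 18, 13), and AP × d = (-333, -804, 396).
|AP × d|² = 914121 and |d|² = 1521, so the distance is √(914121/1521) = √601.

√601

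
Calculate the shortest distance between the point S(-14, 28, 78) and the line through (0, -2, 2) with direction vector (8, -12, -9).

Direction vector d = (8, -12, -9).
AP = (-14, 30, 76), and AP × d = (642, 482, -72).
|AP × d|² = 649672 and |d|² = 289, so the distance is √(649672/289) = √2248 = 2√562.

2√562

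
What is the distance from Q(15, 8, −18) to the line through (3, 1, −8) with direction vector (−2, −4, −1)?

Direction vector d = (−2, −4, −1).
AP = (12, 7, −10); AP·d = -42, |AP|² = 293, |d|² = 21.
distance² = |AP|² − (AP·d)²/|d|² = 293 − 1764/21 = 209, so the distance is √209.

√209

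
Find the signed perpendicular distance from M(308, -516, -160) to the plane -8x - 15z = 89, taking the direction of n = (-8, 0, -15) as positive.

n·M − 89 = -153.
|n| = 17, so the signed distance is -153/17 = -9.

-9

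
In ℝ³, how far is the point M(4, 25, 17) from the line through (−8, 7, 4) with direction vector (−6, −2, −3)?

Direction vector d = (−6, −2, −3).
AP = (12, 18, 13), and AP × d = (−28, −42, 84).
|AP × d|² = 9604 and |d|² = 49, so the distance is √(9604/49) = √196 = 14.

14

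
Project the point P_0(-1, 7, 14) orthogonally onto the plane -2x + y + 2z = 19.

(3, 5, 10)

n = (-2, 1, 2), |n|² = 9, and n·P_0 − 19 = 18.
t = 18/9 = 2, so the foot is P_0 − t·n = (-1, 7, 14) − 2·(-2, 1, 2) = (3, 5, 10).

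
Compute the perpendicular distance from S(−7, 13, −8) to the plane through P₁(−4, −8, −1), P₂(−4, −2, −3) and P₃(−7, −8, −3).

P₁P₂ = (0, 6, −2) and P₁P₃ = (−3, 0, −2), so a normal is n = P₁P₂ × P₁P₃ = (−12, 6, 18).
n = (−12, 6, 18); n·P − (-18) = 36; |n| = 6√14; distance = 36/(6√14) = 6/√14.

6/√14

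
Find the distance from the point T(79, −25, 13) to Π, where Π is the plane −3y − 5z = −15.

25/√34

Normal vector n = (0, −3, −5), and n·(79, −25, 13) − (−15) = 25.
|n| = √(0 + 9 + 25) = √34, so the distance is |25|/√34 = 25/√34.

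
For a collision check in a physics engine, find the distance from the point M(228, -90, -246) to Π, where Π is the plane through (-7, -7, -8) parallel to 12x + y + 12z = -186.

7

Parallel planes share the normal n = (12, 1, 12); since (-7, -7, -8) lies on the plane, its equation is 12x + y + 12z = -187.
n = (12, 1, 12); n·P − (-187) = -119; |n| = 17; distance = 119/17 = 7.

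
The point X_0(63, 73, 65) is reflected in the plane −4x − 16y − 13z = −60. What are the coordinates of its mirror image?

(23, -87, -65)

n = (−4, −16, −13), |n|² = 441, n·X_0 − (-60) = -2205, so t = -2205/441 = -5.
Foot F = X_0 − (-5)·n = (43, −7, 0); the reflection is 2F − X_0 = (23, −87, −65).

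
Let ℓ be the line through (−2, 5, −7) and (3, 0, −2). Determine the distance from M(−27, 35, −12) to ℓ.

5√14

A direction vector is d = (5, −5, 5).
AP = (−25, 30, −5); AP·d = -300, |AP|² = 1550, |d|² = 75.
distance² = |AP|² − (AP·d)²/|d|² = 1550 − 90000/75 = 350, so the distance is 5√14.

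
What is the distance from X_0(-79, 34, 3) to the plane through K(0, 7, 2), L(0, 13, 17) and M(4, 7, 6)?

25√33/33

KL = (0, 6, 15) and KM = (4, 0, 4), so a normal is n = KL × KM = (24, 60, -24).
Then n·(-79, 34, 3) - 372 = -300.
|n| = √(576 + 3600 + 576) = 12√33, so the distance is |-300|/(12√33) = 25√33/33.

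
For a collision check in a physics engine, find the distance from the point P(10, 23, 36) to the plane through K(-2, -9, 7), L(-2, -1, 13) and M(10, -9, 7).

KL = (0, 8, 6) and KM = (12, 0, 0), so a normal is n = KL × KM = (0, 72, -96).
Then n·(10, 23, 36) - (-1320) = -480.
|n| = √(0 + 5184 + 9216) = 120, so the distance is |-480|/120 = 4.

4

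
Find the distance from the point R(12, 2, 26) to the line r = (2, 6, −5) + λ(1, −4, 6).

√229

Direction vector d = (1, −4, 6).
AP = (10, −4, 31), and AP × d = (100, −29, −36).
|AP × d|² = 12137 and |d|² = 53, so the distance is √(12137/53) = √229.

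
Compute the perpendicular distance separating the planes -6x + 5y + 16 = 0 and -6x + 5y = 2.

18/√61

With common normal n = (-6, 5, 0) (|n| = √61), the distance is |(-16) − 2|/|n| = 18/√61.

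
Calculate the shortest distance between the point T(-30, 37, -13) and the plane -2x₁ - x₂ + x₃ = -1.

11√6/6

Normal vector n = (-2, -1, 1), and n·(-30, 37, -13) - (-1) = 11.
|n| = √(4 + 1 + 1) = √6, so the distance is |11|/√6 = 11/√6.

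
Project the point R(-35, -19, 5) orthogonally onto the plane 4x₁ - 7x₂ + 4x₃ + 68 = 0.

(-39, -12, 1)

The perpendicular from R has direction n = (4, -7, 4): r = (-35, -19, 5) + λ(4, -7, 4).
Substitute into the plane: n·(R + λn) = -68 gives 13 + 81λ = -68, so λ = -1.
Foot = (-35, -19, 5) + (-1)·(4, -7, 4) = (-39, -12, 1).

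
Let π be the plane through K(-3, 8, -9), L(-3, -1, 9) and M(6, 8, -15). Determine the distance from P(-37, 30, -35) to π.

KL = (0, -9, 18) and KM = (9, 0, -6), so a normal is n = KL × KM = (54, 162, 81).
d = |54·(-37) + 162·30 + 81·(-35) − 405| / √(2916 + 26244 + 6561) = |-378| / 189 = 2.

2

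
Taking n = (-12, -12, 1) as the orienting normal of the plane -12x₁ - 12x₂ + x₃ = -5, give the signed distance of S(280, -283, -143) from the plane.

-6

n·S − (-5) = -102.
|n| = 17, so the signed distance is -102/17 = -6.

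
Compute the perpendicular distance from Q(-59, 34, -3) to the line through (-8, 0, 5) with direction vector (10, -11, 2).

√221

Direction vector d = (10, -11, 2).
AP = (-51, 34, -8); AP·d = -900, |AP|² = 3821, |d|² = 225.
distance² = |AP|² − (AP·d)²/|d|² = 3821 − 810000/225 = 221, so the distance is √221.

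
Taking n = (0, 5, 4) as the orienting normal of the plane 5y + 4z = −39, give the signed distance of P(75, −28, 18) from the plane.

n·P − (-39) = -29.
|n| = √41, so the signed distance is -29√41/41.

-29√41/41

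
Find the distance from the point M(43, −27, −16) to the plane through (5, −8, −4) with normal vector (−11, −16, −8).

6/7

The plane has equation n·(r − (5, −8, −4)) = 0, i.e. n·r = 105.
Then n·(43, −27, −16) − 105 = −18.
|n| = √(121 + 256 + 64) = 21, so the distance is |-18|/21 = 6/7.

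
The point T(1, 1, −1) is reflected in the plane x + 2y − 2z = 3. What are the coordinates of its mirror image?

With n = (1, 2, −2), the signed offset is (n·T − 3)/|n|² = 2/9.
T' = T − 2t·n = (1, 1, −1) − (4/9)·(1, 2, −2) = (5/9, 1/9, −1/9).

(5/9, 1/9, -1/9)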